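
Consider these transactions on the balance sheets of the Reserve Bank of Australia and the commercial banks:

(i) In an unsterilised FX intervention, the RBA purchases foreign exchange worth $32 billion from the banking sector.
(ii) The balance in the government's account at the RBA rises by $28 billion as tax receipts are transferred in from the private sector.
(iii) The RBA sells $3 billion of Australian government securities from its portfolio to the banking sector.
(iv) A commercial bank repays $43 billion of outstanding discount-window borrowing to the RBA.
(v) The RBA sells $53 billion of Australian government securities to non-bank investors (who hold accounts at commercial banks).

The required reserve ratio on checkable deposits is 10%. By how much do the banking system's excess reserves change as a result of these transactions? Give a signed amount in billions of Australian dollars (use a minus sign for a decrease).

-$86.9 billion

FX purchase $32 billion: reserves +$32B, deposits 0.
Government account inflow $28 billion: reserves −$28B, deposits −$28B.
OMO sale (to banks) $3 billion: reserves −$3B, deposits 0.
Discount-window repayment $43 billion: reserves −$43B, deposits 0.
Asset sale (to non-banks) $53 billion: reserves −$53B, deposits −$53B.
Totals: Δreserves = −$95B, Δdeposits = −$81B.
Δrequired reserves = 10% × −$81B = −$8.1B.
Δexcess reserves = Δreserves − Δrequired = −$95B − (−$8.1B) = -$86.9 billion.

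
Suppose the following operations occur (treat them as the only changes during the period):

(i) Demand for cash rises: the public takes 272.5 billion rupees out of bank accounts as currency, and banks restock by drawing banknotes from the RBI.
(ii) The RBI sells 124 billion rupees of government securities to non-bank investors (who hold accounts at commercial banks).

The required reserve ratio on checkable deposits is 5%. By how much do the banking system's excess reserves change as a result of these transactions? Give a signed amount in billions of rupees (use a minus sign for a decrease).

Currency withdrawal 272.5 billion rupees: reserves −272.5B, deposits −272.5B.
Asset sale (to non-banks) 124 billion rupees: reserves −124B, deposits −124B.
Totals: Δreserves = −396.5B, Δdeposits = −396.5B.
Δrequired reserves = 5% × −396.5B = −19.825B.
Δexcess reserves = Δreserves − Δrequired = −396.5B − (−19.825B) = -376.675 billion.

-376.675 billion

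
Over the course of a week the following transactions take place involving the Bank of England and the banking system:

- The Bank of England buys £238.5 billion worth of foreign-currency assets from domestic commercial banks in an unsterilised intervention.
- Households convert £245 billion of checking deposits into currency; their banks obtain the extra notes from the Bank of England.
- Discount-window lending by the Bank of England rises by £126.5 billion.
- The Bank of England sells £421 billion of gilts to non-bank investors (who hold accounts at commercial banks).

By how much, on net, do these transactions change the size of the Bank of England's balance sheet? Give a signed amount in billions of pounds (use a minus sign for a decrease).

-£56 billion

Bank of England balance sheet:
  Assets:      Securities −£421B, Loans to banks +£126.5B, Foreign assets +£238.5B
  Liabilities: Bank reserves −£301B, Currency in circulation +£245B
Commercial banking system:
  Assets:      Reserves at CB −£301B, Foreign assets −£238.5B
  Liabilities: Checkable deposits −£666B, Borrowings from CB +£126.5B
Change in total Bank of England assets = -£56 billion.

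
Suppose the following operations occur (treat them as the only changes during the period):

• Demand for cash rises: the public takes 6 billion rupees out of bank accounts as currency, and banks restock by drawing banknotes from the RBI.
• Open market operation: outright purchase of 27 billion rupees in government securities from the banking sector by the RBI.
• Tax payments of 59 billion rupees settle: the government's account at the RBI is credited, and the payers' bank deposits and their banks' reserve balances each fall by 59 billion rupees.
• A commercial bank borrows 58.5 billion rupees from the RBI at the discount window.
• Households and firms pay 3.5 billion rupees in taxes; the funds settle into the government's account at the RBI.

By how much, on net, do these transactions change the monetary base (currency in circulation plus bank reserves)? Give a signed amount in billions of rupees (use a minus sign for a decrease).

RBI balance sheet:
  Assets:      Securities +27B, Loans to banks +58.5B
  Liabilities: Bank reserves +17B, Currency in circulation +6B, Government deposits +62.5B
Commercial banking system:
  Assets:      Reserves at CB +17B, Securities −27B
  Liabilities: Checkable deposits −68.5B, Borrowings from CB +58.5B
Monetary base = currency + reserves: +6B + (+17B) = +23 billion.

+23 billion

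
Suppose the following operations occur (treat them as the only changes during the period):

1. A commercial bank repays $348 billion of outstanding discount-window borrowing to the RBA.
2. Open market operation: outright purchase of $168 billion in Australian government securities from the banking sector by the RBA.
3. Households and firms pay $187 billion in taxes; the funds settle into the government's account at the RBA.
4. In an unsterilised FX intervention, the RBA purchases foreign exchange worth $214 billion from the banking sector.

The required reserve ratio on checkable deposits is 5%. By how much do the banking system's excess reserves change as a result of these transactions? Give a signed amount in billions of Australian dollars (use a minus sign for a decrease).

Discount-window repayment $348 billion: reserves −$348B, deposits 0.
OMO purchase (from banks) $168 billion: reserves +$168B, deposits 0.
Government account inflow $187 billion: reserves −$187B, deposits −$187B.
FX purchase $214 billion: reserves +$214B, deposits 0.
Totals: Δreserves = −$153B, Δdeposits = −$187B.
Δrequired reserves = 5% × −$187B = −$9.35B.
Δexcess reserves = Δreserves − Δrequired = −$153B − (−$9.35B) = -$143.65 billion.

-$143.65 billion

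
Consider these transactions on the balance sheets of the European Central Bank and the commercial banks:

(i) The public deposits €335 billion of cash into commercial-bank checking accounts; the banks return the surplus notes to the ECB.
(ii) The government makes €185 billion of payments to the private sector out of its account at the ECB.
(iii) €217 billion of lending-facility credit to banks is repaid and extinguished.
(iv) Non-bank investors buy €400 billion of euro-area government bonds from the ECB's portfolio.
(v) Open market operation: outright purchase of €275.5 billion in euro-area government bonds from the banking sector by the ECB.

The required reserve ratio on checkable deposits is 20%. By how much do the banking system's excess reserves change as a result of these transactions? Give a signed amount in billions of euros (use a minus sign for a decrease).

+€154.5 billion

Currency deposit €335 billion: reserves +€335B, deposits +€335B.
Government spending €185 billion: reserves +€185B, deposits +€185B.
Discount-window repayment €217 billion: reserves −€217B, deposits 0.
Asset sale (to non-banks) €400 billion: reserves −€400B, deposits −€400B.
OMO purchase (from banks) €275.5 billion: reserves +€275.5B, deposits 0.
Totals: Δreserves = +€178.5B, Δdeposits = +€120B.
Δrequired reserves = 20% × +€120B = +€24B.
Δexcess reserves = Δreserves − Δrequired = +€178.5B − (+€24B) = +€154.5 billion.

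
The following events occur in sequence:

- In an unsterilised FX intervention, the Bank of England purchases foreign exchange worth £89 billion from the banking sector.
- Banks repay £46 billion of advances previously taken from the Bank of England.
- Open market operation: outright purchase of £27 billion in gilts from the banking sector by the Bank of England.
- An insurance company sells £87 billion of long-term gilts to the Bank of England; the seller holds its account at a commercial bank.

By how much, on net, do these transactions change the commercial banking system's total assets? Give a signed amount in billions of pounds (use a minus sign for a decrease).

+£41 billion

FX purchase £89 billion: just an asset swap on bank balance sheets → 0.
Discount-window repayment £46 billion: bank balance sheets shrink → −£46B.
OMO purchase (from banks) £27 billion: just an asset swap on bank balance sheets → 0.
Asset purchase (from non-banks) £87 billion: bank balance sheets expand → +£87B.
Net: 0 − 46 + 0 + 87 = +£41 billion.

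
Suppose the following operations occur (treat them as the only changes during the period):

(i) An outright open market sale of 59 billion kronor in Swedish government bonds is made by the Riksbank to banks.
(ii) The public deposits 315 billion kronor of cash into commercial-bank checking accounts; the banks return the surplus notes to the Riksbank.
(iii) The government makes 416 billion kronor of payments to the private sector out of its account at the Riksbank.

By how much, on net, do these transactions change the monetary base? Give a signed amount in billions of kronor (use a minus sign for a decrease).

+357 billion

Riksbank balance sheet:
  Assets:      Securities −59B
  Liabilities: Bank reserves +672B, Currency in circulation −315B, Government deposits −416B
Monetary base = currency + reserves: −315B + (+672B) = +357 billion.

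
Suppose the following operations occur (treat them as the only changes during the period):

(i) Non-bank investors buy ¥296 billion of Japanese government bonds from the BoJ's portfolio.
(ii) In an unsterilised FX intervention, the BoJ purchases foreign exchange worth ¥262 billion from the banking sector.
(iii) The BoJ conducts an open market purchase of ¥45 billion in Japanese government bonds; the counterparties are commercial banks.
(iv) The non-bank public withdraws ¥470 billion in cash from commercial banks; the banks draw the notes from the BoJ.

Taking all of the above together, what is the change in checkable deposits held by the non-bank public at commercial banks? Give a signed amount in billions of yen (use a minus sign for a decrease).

-¥766 billion

Asset sale (to non-banks) ¥296 billion: non-bank counterparties' bank balances fall → −¥296B.
FX purchase ¥262 billion: the counterparty is a bank, so public deposits are unchanged → 0.
OMO purchase (from banks) ¥45 billion: the counterparty is a bank, so public deposits are unchanged → 0.
Currency withdrawal ¥470 billion: non-bank counterparties' bank balances fall → −¥470B.
Net: −296 + 0 + 0 − 470 = -¥766 billion.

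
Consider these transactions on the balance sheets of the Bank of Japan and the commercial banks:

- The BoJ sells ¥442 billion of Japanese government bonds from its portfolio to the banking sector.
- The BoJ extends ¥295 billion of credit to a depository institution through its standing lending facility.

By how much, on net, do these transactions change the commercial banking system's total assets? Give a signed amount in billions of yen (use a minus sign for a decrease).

OMO sale (to banks) ¥442 billion: just an asset swap on bank balance sheets → 0.
Discount-window loan ¥295 billion: bank balance sheets expand → +¥295B.
Net: 0 + 295 = +¥295 billion.

+¥295 billion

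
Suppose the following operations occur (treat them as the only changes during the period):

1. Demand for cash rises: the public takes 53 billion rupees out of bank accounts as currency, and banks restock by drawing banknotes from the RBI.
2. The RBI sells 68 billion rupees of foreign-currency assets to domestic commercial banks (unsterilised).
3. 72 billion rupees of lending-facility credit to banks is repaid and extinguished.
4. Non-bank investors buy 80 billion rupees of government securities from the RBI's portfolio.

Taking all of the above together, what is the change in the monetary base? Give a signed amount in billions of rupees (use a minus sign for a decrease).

-220 billion

Currency withdrawal 53 billion rupees: just a shift between currency and reserves — both are base money → 0.
FX sale 68 billion rupees: RBI balance sheet contracts → −68B.
Discount-window repayment 72 billion rupees: RBI balance sheet contracts → −72B.
Asset sale (to non-banks) 80 billion rupees: RBI balance sheet contracts → −80B.
Net: 0 − 68 − 72 − 80 = -220 billion.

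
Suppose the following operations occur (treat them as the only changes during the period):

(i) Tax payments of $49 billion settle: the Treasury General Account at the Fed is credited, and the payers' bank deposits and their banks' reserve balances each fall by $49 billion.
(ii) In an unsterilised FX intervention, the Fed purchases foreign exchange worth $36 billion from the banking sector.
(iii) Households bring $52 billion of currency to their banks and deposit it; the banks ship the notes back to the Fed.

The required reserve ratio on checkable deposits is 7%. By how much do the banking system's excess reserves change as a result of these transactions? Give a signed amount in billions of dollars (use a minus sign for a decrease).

Government account inflow $49 billion: reserves −$49B, deposits −$49B.
FX purchase $36 billion: reserves +$36B, deposits 0.
Currency deposit $52 billion: reserves +$52B, deposits +$52B.
Totals: Δreserves = +$39B, Δdeposits = +$3B.
Δrequired reserves = 7% × +$3B = +$0.21B.
Δexcess reserves = Δreserves − Δrequired = +$39B − (+$0.21B) = +$38.79 billion.

+$38.79 billion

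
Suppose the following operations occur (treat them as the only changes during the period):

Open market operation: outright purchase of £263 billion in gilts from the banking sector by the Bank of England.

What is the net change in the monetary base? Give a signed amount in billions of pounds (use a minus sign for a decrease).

+£263 billion

OMO purchase (from banks) £263 billion: Bank of England balance sheet expands → +£263B.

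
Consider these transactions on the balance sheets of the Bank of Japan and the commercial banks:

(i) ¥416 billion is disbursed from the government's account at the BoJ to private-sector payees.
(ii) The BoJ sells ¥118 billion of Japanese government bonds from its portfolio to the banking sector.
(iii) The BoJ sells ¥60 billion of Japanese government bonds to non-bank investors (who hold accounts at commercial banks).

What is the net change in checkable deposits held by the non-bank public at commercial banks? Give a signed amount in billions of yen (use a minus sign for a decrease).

+¥356 billion

BoJ balance sheet:
  Assets:      Securities −¥178B
  Liabilities: Bank reserves +¥238B, Government deposits −¥416B
Commercial banking system:
  Assets:      Reserves at CB +¥238B, Securities +¥118B
  Liabilities: Checkable deposits +¥356B
So the change in checkable deposits held by the non-bank public at commercial banks is +¥356 billion.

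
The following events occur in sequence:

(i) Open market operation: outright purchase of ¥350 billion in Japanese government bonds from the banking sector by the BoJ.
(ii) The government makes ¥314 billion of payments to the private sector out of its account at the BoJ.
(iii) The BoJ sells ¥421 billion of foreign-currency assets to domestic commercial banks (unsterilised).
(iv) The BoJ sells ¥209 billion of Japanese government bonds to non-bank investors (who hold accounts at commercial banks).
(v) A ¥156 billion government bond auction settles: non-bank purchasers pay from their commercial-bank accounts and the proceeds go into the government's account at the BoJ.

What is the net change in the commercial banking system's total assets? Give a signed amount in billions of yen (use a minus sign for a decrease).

-¥51 billion

BoJ balance sheet:
  Assets:      Securities +¥141B, Foreign assets −¥421B
  Liabilities: Bank reserves −¥122B, Government deposits −¥158B
Commercial banking system:
  Assets:      Reserves at CB −¥122B, Securities −¥350B, Foreign assets +¥421B
  Liabilities: Checkable deposits −¥51B
Change in total bank assets = -¥51 billion.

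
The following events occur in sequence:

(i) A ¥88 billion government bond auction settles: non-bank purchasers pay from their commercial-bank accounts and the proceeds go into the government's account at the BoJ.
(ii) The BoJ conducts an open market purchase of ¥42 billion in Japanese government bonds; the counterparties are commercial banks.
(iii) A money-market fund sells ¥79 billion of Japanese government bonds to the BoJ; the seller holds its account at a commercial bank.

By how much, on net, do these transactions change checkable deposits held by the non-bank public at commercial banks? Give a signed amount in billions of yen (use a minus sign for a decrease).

Government account inflow ¥88 billion: non-bank counterparties' bank balances fall → −¥88B.
OMO purchase (from banks) ¥42 billion: the counterparty is a bank, so public deposits are unchanged → 0.
Asset purchase (from non-banks) ¥79 billion: non-bank counterparties' bank balances rise → +¥79B.
Net: −88 + 0 + 79 = -¥9 billion.

-¥9 billion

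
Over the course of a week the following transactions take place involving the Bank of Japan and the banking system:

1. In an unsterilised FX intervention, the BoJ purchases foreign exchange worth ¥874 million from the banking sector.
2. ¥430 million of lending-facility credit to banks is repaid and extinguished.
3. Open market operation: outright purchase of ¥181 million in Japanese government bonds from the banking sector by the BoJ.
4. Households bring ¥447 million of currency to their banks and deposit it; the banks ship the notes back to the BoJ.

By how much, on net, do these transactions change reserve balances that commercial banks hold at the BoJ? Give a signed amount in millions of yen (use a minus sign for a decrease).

FX purchase ¥874 million: the BoJ pays by crediting reserve accounts → +¥874M.
Discount-window repayment ¥430 million: repayment is debited from reserves → −¥430M.
OMO purchase (from banks) ¥181 million: the BoJ pays by crediting reserve accounts → +¥181M.
Currency deposit ¥447 million: returned notes are swapped for reserve credit → +¥447M.
Net: 874 − 430 + 181 + 447 = +¥1072 million.

+¥1072 million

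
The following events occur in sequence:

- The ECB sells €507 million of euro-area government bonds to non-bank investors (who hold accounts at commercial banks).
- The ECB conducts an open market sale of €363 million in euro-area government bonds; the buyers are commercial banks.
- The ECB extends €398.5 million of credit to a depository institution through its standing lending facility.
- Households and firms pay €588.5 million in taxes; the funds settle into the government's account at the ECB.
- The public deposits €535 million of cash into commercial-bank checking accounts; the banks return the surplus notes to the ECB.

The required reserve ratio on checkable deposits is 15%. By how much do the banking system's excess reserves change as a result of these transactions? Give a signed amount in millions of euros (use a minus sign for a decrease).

Asset sale (to non-banks) €507 million: reserves −€507M, deposits −€507M.
OMO sale (to banks) €363 million: reserves −€363M, deposits 0.
Discount-window loan €398.5 million: reserves +€398.5M, deposits 0.
Government account inflow €588.5 million: reserves −€588.5M, deposits −€588.5M.
Currency deposit €535 million: reserves +€535M, deposits +€535M.
Totals: Δreserves = −€525M, Δdeposits = −€560.5M.
Δrequired reserves = 15% × −€560.5M = −€84.075M.
Δexcess reserves = Δreserves − Δrequired = −€525M − (−€84.075M) = -€440.925 million.

-€440.925 million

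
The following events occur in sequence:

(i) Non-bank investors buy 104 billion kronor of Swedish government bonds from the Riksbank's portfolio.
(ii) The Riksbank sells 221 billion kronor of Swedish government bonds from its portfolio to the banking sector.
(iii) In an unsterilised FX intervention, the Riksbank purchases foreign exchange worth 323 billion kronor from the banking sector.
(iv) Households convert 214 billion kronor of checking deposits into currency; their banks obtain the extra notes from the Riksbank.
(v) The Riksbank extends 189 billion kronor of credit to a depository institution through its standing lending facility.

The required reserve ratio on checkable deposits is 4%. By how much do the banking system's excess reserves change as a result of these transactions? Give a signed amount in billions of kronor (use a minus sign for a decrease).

Asset sale (to non-banks) 104 billion kronor: reserves −104B, deposits −104B.
OMO sale (to banks) 221 billion kronor: reserves −221B, deposits 0.
FX purchase 323 billion kronor: reserves +323B, deposits 0.
Currency withdrawal 214 billion kronor: reserves −214B, deposits −214B.
Discount-window loan 189 billion kronor: reserves +189B, deposits 0.
Totals: Δreserves = −27B, Δdeposits = −318B.
Δrequired reserves = 4% × −318B = −12.72B.
Δexcess reserves = Δreserves − Δrequired = −27B − (−12.72B) = -14.28 billion.

-14.28 billion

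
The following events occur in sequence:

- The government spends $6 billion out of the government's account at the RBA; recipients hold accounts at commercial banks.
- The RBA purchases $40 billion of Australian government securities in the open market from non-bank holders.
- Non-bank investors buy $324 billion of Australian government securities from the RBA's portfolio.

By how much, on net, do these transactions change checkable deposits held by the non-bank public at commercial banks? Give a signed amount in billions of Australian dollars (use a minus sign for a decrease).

RBA balance sheet:
  Assets:      Securities −$284B
  Liabilities: Bank reserves −$278B, Government deposits −$6B
Commercial banking system:
  Assets:      Reserves at CB −$278B
  Liabilities: Checkable deposits −$278B
So the change in checkable deposits held by the non-bank public at commercial banks is -$278 billion.

-$278 billion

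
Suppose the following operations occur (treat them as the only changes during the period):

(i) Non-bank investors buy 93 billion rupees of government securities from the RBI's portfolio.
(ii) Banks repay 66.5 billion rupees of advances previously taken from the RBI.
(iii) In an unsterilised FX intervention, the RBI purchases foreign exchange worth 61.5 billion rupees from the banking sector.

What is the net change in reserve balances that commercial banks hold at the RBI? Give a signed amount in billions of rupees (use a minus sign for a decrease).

RBI balance sheet:
  Assets:      Securities −93B, Loans to banks −66.5B, Foreign assets +61.5B
  Liabilities: Bank reserves −98B
Commercial banking system:
  Assets:      Reserves at CB −98B, Foreign assets −61.5B
  Liabilities: Checkable deposits −93B, Borrowings from CB −66.5B
So the change in reserve balances that commercial banks hold at the RBI is -98 billion.

-98 billion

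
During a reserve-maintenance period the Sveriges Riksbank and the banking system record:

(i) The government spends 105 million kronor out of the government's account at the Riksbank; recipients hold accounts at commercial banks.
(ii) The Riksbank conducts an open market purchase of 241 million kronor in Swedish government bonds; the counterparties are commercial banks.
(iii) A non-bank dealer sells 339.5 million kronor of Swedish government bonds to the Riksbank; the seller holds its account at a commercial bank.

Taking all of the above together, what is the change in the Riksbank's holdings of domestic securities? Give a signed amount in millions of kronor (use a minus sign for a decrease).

+580.5 million

Riksbank balance sheet:
  Assets:      Securities +580.5M
  Liabilities: Bank reserves +685.5M, Government deposits −105M
Commercial banking system:
  Assets:      Reserves at CB +685.5M, Securities −241M
  Liabilities: Checkable deposits +444.5M
So the change in the Riksbank's holdings of domestic securities is +580.5 million.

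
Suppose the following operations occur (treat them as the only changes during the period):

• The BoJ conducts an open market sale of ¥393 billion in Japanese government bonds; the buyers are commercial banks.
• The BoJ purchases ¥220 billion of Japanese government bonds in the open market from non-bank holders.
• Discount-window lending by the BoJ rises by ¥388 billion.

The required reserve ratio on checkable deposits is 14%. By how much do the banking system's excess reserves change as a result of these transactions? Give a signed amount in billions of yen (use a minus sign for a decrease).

OMO sale (to banks) ¥393 billion: reserves −¥393B, deposits 0.
Asset purchase (from non-banks) ¥220 billion: reserves +¥220B, deposits +¥220B.
Discount-window loan ¥388 billion: reserves +¥388B, deposits 0.
Totals: Δreserves = +¥215B, Δdeposits = +¥220B.
Δrequired reserves = 14% × +¥220B = +¥30.8B.
Δexcess reserves = Δreserves − Δrequired = +¥215B − (+¥30.8B) = +¥184.2 billion.

+¥184.2 billion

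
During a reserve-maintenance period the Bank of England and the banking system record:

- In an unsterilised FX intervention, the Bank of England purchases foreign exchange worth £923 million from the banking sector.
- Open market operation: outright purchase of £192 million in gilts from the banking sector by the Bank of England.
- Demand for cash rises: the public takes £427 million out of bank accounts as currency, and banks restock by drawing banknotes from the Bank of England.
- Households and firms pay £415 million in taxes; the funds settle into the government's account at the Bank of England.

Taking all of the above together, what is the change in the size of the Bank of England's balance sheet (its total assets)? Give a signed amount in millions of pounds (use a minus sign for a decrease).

+£1115 million

FX purchase £923 million: a Bank of England asset is acquired → +£923M.
OMO purchase (from banks) £192 million: a Bank of England asset is acquired → +£192M.
Currency withdrawal £427 million: only the composition of liabilities changes → 0.
Government account inflow £415 million: only the composition of liabilities changes → 0.
Net: 923 + 192 + 0 + 0 = +£1115 million.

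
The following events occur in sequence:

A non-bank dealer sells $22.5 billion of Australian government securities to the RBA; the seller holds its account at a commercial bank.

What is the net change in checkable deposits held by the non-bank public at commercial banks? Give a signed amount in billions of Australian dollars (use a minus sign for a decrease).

+$22.5 billion

RBA balance sheet:
  Assets:      Securities +$22.5B
  Liabilities: Bank reserves +$22.5B
Commercial banking system:
  Assets:      Reserves at CB +$22.5B
  Liabilities: Checkable deposits +$22.5B
So the change in checkable deposits held by the non-bank public at commercial banks is +$22.5 billion.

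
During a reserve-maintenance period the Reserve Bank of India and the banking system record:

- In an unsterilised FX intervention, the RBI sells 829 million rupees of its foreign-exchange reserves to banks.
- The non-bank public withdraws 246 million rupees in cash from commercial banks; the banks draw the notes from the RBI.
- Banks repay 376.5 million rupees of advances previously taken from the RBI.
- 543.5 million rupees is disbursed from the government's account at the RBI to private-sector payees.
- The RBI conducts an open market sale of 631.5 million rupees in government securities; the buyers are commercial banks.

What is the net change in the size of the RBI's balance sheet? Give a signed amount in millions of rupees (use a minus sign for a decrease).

-1837 million

RBI balance sheet:
  Assets:      Securities −631.5M, Loans to banks −376.5M, Foreign assets −829M
  Liabilities: Bank reserves −1539.5M, Currency in circulation +246M, Government deposits −543.5M
Commercial banking system:
  Assets:      Reserves at CB −1539.5M, Securities +631.5M, Foreign assets +829M
  Liabilities: Checkable deposits +297.5M, Borrowings from CB −376.5M
Change in total RBI assets = -1837 million.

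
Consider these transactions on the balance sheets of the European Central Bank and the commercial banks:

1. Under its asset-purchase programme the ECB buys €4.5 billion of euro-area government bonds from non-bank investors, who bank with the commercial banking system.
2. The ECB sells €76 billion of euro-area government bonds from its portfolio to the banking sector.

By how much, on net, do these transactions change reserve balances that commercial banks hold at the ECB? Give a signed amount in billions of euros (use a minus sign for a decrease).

Asset purchase (from non-banks) €4.5 billion: the ECB pays by crediting reserve accounts → +€4.5B.
OMO sale (to banks) €76 billion: the buying banks pay out of their reserve balances → −€76B.
Net: 4.5 − 76 = -€71.5 billion.

-€71.5 billion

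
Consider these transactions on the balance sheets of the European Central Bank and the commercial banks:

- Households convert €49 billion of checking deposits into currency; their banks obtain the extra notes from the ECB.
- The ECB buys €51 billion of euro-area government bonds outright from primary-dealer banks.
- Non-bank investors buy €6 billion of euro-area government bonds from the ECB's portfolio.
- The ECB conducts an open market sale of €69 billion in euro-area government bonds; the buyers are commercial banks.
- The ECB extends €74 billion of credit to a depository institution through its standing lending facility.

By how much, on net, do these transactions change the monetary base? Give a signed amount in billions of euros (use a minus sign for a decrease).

ECB balance sheet:
  Assets:      Securities −€24B, Loans to banks +€74B
  Liabilities: Bank reserves +€1B, Currency in circulation +€49B
Monetary base = currency + reserves: +€49B + (+€1B) = +€50 billion.

+€50 billion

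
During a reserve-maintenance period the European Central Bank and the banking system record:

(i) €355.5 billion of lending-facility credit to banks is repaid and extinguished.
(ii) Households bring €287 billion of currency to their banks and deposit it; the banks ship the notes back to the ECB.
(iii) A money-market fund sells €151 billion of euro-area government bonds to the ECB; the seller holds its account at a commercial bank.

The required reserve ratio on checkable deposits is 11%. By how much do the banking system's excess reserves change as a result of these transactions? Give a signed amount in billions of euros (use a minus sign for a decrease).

+€34.32 billion

Discount-window repayment €355.5 billion: reserves −€355.5B, deposits 0.
Currency deposit €287 billion: reserves +€287B, deposits +€287B.
Asset purchase (from non-banks) €151 billion: reserves +€151B, deposits +€151B.
Totals: Δreserves = +€82.5B, Δdeposits = +€438B.
Δrequired reserves = 11% × +€438B = +€48.18B.
Δexcess reserves = Δreserves − Δrequired = +€82.5B − (+€48.18B) = +€34.32 billion.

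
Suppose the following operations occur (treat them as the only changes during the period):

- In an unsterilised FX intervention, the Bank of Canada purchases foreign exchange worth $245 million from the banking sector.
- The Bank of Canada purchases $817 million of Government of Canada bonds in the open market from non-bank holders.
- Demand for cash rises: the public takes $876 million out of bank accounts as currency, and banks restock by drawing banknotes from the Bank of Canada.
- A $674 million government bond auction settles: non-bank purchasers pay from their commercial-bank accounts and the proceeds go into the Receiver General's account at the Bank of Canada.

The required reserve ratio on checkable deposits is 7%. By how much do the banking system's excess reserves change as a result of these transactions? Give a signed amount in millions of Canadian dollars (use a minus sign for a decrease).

-$436.69 million

FX purchase $245 million: reserves +$245M, deposits 0.
Asset purchase (from non-banks) $817 million: reserves +$817M, deposits +$817M.
Currency withdrawal $876 million: reserves −$876M, deposits −$876M.
Government account inflow $674 million: reserves −$674M, deposits −$674M.
Totals: Δreserves = −$488M, Δdeposits = −$733M.
Δrequired reserves = 7% × −$733M = −$51.31M.
Δexcess reserves = Δreserves − Δrequired = −$488M − (−$51.31M) = -$436.69 million.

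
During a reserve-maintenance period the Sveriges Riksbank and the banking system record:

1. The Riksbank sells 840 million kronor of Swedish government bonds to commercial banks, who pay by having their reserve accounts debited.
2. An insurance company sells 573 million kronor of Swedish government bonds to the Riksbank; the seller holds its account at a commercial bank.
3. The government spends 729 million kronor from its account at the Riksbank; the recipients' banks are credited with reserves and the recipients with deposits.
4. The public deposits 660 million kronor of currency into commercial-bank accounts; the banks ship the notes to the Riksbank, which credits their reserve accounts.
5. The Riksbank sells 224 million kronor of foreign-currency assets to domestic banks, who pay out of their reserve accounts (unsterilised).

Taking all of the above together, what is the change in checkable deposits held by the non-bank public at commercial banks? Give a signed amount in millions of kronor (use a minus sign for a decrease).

Riksbank balance sheet:
  Assets:      Securities −267M, Foreign assets −224M
  Liabilities: Bank reserves +898M, Currency in circulation −660M, Government deposits −729M
Commercial banking system:
  Assets:      Reserves at CB +898M, Securities +840M, Foreign assets +224M
  Liabilities: Checkable deposits +1962M
So the change in checkable deposits held by the non-bank public at commercial banks is +1962 million.

+1962 million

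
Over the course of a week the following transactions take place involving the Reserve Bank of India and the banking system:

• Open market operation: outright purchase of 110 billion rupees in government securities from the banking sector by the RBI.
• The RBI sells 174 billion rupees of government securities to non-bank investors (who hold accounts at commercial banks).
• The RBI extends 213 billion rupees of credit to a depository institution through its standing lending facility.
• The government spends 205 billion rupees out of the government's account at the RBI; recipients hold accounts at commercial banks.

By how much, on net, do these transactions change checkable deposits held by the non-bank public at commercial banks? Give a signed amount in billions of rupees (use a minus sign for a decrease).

+31 billion

RBI balance sheet:
  Assets:      Securities −64B, Loans to banks +213B
  Liabilities: Bank reserves +354B, Government deposits −205B
Commercial banking system:
  Assets:      Reserves at CB +354B, Securities −110B
  Liabilities: Checkable deposits +31B, Borrowings from CB +213B
So the change in checkable deposits held by the non-bank public at commercial banks is +31 billion.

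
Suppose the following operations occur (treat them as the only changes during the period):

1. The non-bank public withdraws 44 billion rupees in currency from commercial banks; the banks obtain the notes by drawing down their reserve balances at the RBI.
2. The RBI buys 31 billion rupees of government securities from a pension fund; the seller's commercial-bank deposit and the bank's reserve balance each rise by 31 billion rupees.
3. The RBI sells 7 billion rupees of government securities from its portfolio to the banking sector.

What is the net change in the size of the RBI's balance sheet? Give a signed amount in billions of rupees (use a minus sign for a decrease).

+24 billion

RBI balance sheet:
  Assets:      Securities +24B
  Liabilities: Bank reserves −20B, Currency in circulation +44B
Commercial banking system:
  Assets:      Reserves at CB −20B, Securities +7B
  Liabilities: Checkable deposits −13B
Change in total RBI assets = +24 billion.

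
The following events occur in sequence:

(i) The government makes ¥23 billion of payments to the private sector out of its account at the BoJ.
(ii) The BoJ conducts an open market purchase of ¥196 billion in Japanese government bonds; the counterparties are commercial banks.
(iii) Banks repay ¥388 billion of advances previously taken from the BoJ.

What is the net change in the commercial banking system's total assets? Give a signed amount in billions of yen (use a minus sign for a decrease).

BoJ balance sheet:
  Assets:      Securities +¥196B, Loans to banks −¥388B
  Liabilities: Bank reserves −¥169B, Government deposits −¥23B
Commercial banking system:
  Assets:      Reserves at CB −¥169B, Securities −¥196B
  Liabilities: Checkable deposits +¥23B, Borrowings from CB −¥388B
Change in total bank assets = -¥365 billion.

-¥365 billion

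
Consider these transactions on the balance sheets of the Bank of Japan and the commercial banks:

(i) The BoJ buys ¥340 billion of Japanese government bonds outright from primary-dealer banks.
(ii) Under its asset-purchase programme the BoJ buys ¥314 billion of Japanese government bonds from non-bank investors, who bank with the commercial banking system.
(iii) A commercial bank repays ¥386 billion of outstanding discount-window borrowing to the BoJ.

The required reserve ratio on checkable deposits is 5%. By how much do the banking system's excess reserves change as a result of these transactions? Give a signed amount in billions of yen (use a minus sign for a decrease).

OMO purchase (from banks) ¥340 billion: reserves +¥340B, deposits 0.
Asset purchase (from non-banks) ¥314 billion: reserves +¥314B, deposits +¥314B.
Discount-window repayment ¥386 billion: reserves −¥386B, deposits 0.
Totals: Δreserves = +¥268B, Δdeposits = +¥314B.
Δrequired reserves = 5% × +¥314B = +¥15.7B.
Δexcess reserves = Δreserves − Δrequired = +¥268B − (+¥15.7B) = +¥252.3 billion.

+¥252.3 billion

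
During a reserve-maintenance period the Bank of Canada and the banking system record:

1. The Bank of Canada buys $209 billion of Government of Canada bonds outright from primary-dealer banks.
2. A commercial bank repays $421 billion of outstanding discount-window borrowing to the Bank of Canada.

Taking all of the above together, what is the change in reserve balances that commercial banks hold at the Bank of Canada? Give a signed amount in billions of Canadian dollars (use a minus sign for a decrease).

-$212 billion

OMO purchase (from banks) $209 billion: the Bank of Canada pays by crediting reserve accounts → +$209B.
Discount-window repayment $421 billion: repayment is debited from reserves → −$421B.
Net: 209 − 421 = -$212 billion.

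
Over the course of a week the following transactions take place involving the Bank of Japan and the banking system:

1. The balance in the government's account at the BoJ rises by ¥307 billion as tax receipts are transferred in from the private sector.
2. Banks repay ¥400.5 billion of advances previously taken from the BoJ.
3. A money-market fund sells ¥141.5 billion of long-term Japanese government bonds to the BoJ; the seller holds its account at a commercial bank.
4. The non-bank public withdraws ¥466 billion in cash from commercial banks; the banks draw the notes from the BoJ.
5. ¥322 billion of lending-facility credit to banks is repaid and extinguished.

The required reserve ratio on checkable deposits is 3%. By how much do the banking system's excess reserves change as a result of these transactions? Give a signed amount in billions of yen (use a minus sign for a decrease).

Government account inflow ¥307 billion: reserves −¥307B, deposits −¥307B.
Discount-window repayment ¥400.5 billion: reserves −¥400.5B, deposits 0.
Asset purchase (from non-banks) ¥141.5 billion: reserves +¥141.5B, deposits +¥141.5B.
Currency withdrawal ¥466 billion: reserves −¥466B, deposits −¥466B.
Discount-window repayment ¥322 billion: reserves −¥322B, deposits 0.
Totals: Δreserves = −¥1354B, Δdeposits = −¥631.5B.
Δrequired reserves = 3% × −¥631.5B = −¥18.945B.
Δexcess reserves = Δreserves − Δrequired = −¥1354B − (−¥18.945B) = -¥1335.055 billion.

-¥1335.055 billion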